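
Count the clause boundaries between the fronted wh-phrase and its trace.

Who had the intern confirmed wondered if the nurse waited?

"who" is extracted from the subject of "wondered".
Boundaries crossed, outermost first: [Ø] — 1 in total.

1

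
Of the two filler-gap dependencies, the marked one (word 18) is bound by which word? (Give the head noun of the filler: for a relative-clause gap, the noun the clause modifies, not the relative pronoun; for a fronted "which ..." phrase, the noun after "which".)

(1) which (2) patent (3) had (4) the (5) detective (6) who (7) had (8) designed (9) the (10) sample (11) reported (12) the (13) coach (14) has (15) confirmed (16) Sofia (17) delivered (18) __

The marked gap is the direct object of "delivered".
Its filler is the fronted wh-phrase "which patent", at word 2.
(The other dependency links word 5 to a gap after word 6.)

2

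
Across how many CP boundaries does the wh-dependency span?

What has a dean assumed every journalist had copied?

"what" is extracted from the object of "copied".
Boundaries crossed, outermost first: [Ø] — 1 in total.

1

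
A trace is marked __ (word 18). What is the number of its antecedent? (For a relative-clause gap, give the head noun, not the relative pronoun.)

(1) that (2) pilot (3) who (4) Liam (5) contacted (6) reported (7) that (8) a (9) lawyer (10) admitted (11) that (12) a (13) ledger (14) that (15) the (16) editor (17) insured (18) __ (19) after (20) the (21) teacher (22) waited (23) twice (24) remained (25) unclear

13

The gap at 18 is the object of "insured", inside a relative clause.
The relative pronoun is "that" (word 14); it is bound by the head noun immediately before it.
Its filler is the head noun "ledger", at word 13.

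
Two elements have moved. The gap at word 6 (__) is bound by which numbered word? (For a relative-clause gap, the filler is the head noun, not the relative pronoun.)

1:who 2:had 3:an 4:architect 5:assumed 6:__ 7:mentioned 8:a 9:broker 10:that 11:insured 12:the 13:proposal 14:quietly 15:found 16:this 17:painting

1

The marked gap is the subject of "mentioned".
Its filler is the fronted wh-phrase "who", at word 1.
(The other dependency links word 9 to a gap after word 10.)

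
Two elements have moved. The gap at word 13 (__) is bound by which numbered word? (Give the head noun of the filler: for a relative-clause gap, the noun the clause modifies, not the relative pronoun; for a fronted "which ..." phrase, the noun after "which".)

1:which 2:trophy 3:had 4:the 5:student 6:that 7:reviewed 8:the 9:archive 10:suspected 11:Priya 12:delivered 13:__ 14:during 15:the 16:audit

2

The marked gap is the direct object of "delivered".
Its filler is the fronted wh-phrase "which trophy", at word 2.
(The other dependency links word 5 to a gap after word 6.)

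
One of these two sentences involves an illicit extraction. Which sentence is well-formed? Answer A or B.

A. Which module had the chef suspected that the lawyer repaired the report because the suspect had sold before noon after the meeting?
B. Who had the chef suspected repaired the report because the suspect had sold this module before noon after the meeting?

In A, the wh-phrase is extracted from inside an adjunct island (introduced by "because"), which blocks movement.
In B, the extraction path crosses only that-complement boundaries, which are transparent.
So B is grammatical.

B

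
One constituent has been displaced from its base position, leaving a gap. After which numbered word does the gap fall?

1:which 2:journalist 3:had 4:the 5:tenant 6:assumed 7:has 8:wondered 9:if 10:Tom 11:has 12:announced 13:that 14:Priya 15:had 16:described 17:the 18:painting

The displaced element is "which journalist" (word 2).
It is linked across 1 clause boundary (Ø).
It functions as the subject of "wondered", so the gap sits immediately after word 6 ("assumed").
Base order: The tenant had assumed which journalist has wondered if Tom has announced that Priya had described the painting.

6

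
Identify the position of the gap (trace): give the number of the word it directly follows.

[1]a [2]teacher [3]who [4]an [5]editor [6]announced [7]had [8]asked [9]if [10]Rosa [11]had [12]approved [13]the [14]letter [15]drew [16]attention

The displaced element is "a teacher" (word 2).
It is linked across 1 clause boundary (Ø).
It functions as the subject of "asked", so the gap sits immediately after word 6 ("announced").
Base order: An editor announced that a teacher had asked if Rosa had approved the letter.

6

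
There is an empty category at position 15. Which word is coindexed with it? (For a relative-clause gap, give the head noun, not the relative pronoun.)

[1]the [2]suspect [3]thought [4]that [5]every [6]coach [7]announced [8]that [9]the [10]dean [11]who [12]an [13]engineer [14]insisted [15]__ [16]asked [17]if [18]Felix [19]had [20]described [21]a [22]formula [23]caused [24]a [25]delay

10

The gap at 15 is the subject of "asked", inside a relative clause.
The relative pronoun is "who" (word 11); it is bound by the head noun immediately before it.
Its filler is the head noun "dean", at word 10.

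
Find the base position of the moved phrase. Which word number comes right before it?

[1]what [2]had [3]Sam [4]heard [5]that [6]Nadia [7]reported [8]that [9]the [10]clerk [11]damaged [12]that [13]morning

The displaced element is "what" (word 1).
It is linked across 2 clause boundaries (that → that).
It functions as the direct object of "damaged", so the gap sits immediately after word 11 ("damaged").
Base order: Sam had heard that Nadia reported that the clerk damaged what that morning.

11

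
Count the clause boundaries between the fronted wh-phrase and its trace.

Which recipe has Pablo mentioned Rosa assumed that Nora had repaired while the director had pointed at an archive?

2

"which recipe" is extracted from the object of "repaired".
Boundaries crossed, outermost first: [Ø], [that] — 2 in total.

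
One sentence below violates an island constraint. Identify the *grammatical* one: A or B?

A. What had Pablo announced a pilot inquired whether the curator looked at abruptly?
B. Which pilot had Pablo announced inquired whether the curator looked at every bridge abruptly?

In A, the wh-phrase is extracted from inside a wh-island (introduced by "whether"), which blocks movement.
In B, the extraction path crosses only that-complement boundaries, which are transparent.
So B is grammatical.

B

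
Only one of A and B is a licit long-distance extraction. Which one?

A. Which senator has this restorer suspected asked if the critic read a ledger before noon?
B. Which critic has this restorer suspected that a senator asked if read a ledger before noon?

A

In B, the wh-phrase is extracted from inside a wh-island (introduced by "if"), which blocks movement.
In A, the extraction path crosses only that-complement boundaries, which are transparent.
So A is grammatical.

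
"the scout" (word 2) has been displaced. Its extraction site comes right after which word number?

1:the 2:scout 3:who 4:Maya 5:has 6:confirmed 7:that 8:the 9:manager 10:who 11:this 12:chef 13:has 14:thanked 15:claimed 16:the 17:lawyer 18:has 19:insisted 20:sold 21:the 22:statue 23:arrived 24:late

The displaced element is "the scout" (word 2).
It is linked across 3 clause boundaries (that → Ø → Ø).
It functions as the subject of "sold", so the gap sits immediately after word 19 ("insisted").
Base order: Maya has confirmed that the manager who this chef has thanked claimed the lawyer has insisted that the scout sold the statue.

19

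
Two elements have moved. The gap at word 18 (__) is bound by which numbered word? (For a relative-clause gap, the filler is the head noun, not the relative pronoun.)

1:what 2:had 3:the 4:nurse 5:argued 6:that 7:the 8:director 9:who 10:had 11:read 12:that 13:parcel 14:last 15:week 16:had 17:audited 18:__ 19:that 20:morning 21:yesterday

The marked gap is the direct object of "audited".
Its filler is the fronted wh-phrase "what", at word 1.
(The other dependency links word 8 to a gap after word 9.)

1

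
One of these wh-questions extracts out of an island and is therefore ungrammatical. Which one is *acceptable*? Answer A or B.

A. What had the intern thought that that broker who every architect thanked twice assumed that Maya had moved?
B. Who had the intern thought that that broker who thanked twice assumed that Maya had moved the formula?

In B, the wh-phrase is extracted from inside a complex-NP island (relative clause) (introduced by "who"), which blocks movement.
In A, the extraction path crosses only that-complement boundaries, which are transparent.
So A is grammatical.

A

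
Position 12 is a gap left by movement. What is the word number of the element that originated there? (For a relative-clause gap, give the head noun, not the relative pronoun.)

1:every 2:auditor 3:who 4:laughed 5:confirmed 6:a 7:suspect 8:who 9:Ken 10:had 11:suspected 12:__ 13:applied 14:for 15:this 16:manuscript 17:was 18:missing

The gap at 12 is the subject of "applied", inside a relative clause.
The relative pronoun is "who" (word 8); it is bound by the head noun immediately before it.
Its filler is the head noun "suspect", at word 7.

7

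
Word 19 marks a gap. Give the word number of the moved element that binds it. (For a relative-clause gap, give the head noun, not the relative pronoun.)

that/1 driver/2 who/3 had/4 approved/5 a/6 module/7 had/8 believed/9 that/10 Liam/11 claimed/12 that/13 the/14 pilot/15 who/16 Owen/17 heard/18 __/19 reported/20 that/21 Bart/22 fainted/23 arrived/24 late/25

The gap at 19 is the subject of "reported", inside a relative clause.
The relative pronoun is "who" (word 16); it is bound by the head noun immediately before it.
Its filler is the head noun "pilot", at word 15.

15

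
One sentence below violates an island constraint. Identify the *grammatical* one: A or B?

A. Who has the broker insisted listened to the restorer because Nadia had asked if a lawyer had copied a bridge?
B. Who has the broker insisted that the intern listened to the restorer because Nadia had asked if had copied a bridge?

In B, the wh-phrase is extracted from inside an adjunct island (introduced by "because"), which blocks movement.
In A, the extraction path crosses only that-complement boundaries, which are transparent.
So A is grammatical.

A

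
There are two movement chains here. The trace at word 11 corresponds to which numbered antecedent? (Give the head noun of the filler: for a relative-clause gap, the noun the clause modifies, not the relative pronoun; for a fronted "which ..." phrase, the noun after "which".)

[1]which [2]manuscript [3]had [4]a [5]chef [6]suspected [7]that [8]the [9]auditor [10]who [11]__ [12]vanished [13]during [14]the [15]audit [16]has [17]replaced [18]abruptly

9

The marked gap is inside the relative clause, the subject of "vanished".
Its filler is the head noun "auditor" (via "who"), at word 9.
(The other dependency links word 2 to a gap after word 17.)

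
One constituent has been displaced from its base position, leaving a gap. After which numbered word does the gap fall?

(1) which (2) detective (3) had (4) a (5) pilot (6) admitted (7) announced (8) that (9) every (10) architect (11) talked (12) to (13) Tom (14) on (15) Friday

6

The displaced element is "which detective" (word 2).
It is linked across 1 clause boundary (Ø).
It functions as the subject of "announced", so the gap sits immediately after word 6 ("admitted").
Base order: A pilot had admitted which detective announced that every architect talked to Tom on Friday.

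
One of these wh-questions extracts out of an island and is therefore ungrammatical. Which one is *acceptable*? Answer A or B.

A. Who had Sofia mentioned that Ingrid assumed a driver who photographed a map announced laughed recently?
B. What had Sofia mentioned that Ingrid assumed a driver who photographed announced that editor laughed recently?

In B, the wh-phrase is extracted from inside a complex-NP island (relative clause) (introduced by "who"), which blocks movement.
In A, the extraction path crosses only that-complement boundaries, which are transparent.
So A is grammatical.

A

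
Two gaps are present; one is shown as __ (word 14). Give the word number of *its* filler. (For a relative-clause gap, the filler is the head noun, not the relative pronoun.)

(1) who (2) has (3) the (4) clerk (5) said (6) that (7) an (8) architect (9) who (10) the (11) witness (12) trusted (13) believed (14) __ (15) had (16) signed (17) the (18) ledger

1

The marked gap is the subject of "signed".
Its filler is the fronted wh-phrase "who", at word 1.
(The other dependency links word 8 to a gap after word 12.)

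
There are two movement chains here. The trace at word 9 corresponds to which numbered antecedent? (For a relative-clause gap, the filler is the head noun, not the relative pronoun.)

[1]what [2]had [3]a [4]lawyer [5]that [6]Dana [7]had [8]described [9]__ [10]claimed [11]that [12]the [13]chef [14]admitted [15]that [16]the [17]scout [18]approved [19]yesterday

The marked gap is inside the relative clause, the direct object of "described".
Its filler is the head noun "lawyer" (via "that"), at word 4.
(The other dependency links word 1 to a gap after word 18.)

4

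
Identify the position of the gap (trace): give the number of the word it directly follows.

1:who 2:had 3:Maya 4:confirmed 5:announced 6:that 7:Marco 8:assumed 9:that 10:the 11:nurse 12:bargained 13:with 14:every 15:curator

4

The displaced element is "who" (word 1).
It is linked across 1 clause boundary (Ø).
It functions as the subject of "announced", so the gap sits immediately after word 4 ("confirmed").
Base order: Maya had confirmed that who announced that Marco assumed that the nurse bargained with every curator.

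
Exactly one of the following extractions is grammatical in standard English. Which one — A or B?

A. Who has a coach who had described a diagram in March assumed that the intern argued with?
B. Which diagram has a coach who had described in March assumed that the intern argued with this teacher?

A

In B, the wh-phrase is extracted from inside a complex-NP island (relative clause) (introduced by "who"), which blocks movement.
In A, the extraction path crosses only that-complement boundaries, which are transparent.
So A is grammatical.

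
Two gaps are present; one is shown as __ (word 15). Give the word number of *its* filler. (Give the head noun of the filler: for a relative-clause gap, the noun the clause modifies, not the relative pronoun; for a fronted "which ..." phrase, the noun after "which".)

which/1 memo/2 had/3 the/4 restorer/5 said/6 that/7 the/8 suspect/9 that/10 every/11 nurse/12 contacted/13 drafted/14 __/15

The marked gap is the direct object of "drafted".
Its filler is the fronted wh-phrase "which memo", at word 2.
(The other dependency links word 9 to a gap after word 13.)

2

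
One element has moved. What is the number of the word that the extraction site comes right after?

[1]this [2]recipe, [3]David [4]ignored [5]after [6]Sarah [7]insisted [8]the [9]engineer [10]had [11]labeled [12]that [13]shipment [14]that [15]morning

The displaced element is "this recipe" (word 2).
It functions as the direct object of "ignored", so the gap sits immediately after word 4 ("ignored").
Base order: David ignored this recipe after Sarah insisted the engineer had labeled that shipment that morning.

4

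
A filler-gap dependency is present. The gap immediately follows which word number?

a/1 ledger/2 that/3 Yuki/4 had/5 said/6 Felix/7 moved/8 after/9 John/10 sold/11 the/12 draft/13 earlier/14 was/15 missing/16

The displaced element is "a ledger" (word 2).
It is linked across 1 clause boundary (Ø).
It functions as the direct object of "moved", so the gap sits immediately after word 8 ("moved").
Base order: Yuki had said Felix moved a ledger after John sold the draft earlier.

8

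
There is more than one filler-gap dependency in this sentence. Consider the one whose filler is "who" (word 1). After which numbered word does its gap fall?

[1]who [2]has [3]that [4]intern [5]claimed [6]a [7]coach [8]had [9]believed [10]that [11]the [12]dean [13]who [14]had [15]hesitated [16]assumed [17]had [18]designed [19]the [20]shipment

16

The displaced element is "who" (word 1).
It is linked across 3 clause boundaries (Ø → that → Ø).
It functions as the subject of "designed", so the gap sits immediately after word 16 ("assumed").
Base order: That intern has claimed a coach had believed that the dean who had hesitated assumed that who had designed the shipment.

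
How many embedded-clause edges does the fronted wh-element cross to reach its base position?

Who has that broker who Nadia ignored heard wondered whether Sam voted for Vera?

"who" is extracted from the subject of "wondered".
Boundaries crossed, outermost first: [Ø] — 1 in total.

1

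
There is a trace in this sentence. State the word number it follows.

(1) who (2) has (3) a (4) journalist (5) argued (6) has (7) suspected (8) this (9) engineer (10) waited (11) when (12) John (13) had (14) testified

5

The displaced element is "who" (word 1).
It is linked across 1 clause boundary (Ø).
It functions as the subject of "suspected", so the gap sits immediately after word 5 ("argued").
Base order: A journalist has argued that who has suspected this engineer waited when John had testified.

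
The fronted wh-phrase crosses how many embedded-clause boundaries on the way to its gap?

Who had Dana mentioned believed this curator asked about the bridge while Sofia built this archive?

"who" is extracted from the subject of "believed".
Boundaries crossed, outermost first: [Ø] — 1 in total.

1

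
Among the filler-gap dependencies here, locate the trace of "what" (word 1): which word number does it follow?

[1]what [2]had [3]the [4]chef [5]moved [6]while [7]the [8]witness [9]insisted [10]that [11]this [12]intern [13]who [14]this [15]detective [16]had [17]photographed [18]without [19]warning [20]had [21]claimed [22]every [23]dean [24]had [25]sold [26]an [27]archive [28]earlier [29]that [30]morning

5

The displaced element is "what" (word 1).
It functions as the direct object of "moved", so the gap sits immediately after word 5 ("moved").
Base order: The chef had moved what while the witness insisted that this intern who this detective had photographed without warning had claimed every dean had sold an archive earlier that morning.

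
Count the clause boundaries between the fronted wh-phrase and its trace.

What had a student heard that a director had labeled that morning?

"what" is extracted from the object of "labeled".
Boundaries crossed, outermost first: [that] — 1 in total.

1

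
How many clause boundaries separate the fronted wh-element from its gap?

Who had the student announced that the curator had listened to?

1

"who" is extracted from the PP object of "listened".
Boundaries crossed, outermost first: [that] — 1 in total.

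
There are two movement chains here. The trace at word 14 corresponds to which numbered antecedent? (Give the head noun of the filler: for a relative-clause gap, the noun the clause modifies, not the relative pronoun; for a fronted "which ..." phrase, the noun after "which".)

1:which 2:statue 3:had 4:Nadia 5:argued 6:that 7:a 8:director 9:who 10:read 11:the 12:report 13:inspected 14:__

2

The marked gap is the direct object of "inspected".
Its filler is the fronted wh-phrase "which statue", at word 2.
(The other dependency links word 8 to a gap after word 9.)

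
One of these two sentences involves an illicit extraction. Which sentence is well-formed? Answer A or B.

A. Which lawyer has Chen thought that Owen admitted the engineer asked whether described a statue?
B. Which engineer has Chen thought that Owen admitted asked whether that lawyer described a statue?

B

In A, the wh-phrase is extracted from inside a wh-island (introduced by "whether"), which blocks movement.
In B, the extraction path crosses only that-complement boundaries, which are transparent.
So B is grammatical.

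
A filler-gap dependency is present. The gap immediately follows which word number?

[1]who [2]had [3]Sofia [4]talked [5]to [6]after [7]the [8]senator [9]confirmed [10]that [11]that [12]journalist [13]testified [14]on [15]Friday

The displaced element is "who" (word 1).
It functions as the object of the preposition "to" of "talked", so the gap sits immediately after word 5 ("to").
Base order: Sofia had talked to who after the senator confirmed that that journalist testified on Friday.

5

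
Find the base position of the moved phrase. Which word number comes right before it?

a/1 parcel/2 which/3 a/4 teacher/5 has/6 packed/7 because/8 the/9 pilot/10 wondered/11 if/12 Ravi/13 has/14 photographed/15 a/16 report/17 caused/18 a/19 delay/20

7

The displaced element is "a parcel" (word 2).
It functions as the direct object of "packed", so the gap sits immediately after word 7 ("packed").
Base order: A teacher has packed a parcel because the pilot wondered if Ravi has photographed a report.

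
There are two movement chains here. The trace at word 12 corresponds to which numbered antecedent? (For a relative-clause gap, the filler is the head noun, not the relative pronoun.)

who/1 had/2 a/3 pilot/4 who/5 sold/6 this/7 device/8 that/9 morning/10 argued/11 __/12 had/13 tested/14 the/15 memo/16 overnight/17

1

The marked gap is the subject of "tested".
Its filler is the fronted wh-phrase "who", at word 1.
(The other dependency links word 4 to a gap after word 5.)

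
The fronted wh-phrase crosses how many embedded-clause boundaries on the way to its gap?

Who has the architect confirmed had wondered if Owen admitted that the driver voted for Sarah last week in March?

"who" is extracted from the subject of "wondered".
Boundaries crossed, outermost first: [Ø] — 1 in total.

1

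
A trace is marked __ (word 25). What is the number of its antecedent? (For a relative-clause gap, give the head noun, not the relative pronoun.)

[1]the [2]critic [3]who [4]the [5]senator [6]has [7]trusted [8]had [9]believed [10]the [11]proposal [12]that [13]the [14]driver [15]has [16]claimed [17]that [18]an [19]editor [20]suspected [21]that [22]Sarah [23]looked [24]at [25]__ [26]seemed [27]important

The gap at 25 is the prepositional object of "looked", inside a relative clause.
The relative pronoun is "that" (word 12); it is bound by the head noun immediately before it.
Its filler is the head noun "proposal", at word 11.

11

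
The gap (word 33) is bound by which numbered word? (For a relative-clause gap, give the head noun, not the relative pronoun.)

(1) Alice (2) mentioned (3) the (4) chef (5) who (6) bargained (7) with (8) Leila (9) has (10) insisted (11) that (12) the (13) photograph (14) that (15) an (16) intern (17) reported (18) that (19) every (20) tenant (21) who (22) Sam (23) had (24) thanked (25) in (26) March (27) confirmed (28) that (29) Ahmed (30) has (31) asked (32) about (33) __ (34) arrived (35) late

13

The gap at 33 is the prepositional object of "asked", inside a relative clause.
The relative pronoun is "that" (word 14); it is bound by the head noun immediately before it.
Its filler is the head noun "photograph", at word 13.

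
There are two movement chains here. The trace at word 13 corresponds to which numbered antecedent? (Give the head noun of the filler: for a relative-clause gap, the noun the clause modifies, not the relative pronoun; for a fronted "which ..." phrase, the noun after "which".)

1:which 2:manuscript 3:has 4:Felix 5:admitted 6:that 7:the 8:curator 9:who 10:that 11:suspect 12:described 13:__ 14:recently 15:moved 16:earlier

8

The marked gap is inside the relative clause, the direct object of "described".
Its filler is the head noun "curator" (via "who"), at word 8.
(The other dependency links word 2 to a gap after word 15.)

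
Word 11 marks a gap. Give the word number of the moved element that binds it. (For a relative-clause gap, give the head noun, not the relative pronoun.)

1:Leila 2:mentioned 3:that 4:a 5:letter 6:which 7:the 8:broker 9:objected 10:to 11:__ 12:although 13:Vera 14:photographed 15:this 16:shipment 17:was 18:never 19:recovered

5

The gap at 11 is the prepositional object of "objected", inside a relative clause.
The relative pronoun is "which" (word 6); it is bound by the head noun immediately before it.
Its filler is the head noun "letter", at word 5.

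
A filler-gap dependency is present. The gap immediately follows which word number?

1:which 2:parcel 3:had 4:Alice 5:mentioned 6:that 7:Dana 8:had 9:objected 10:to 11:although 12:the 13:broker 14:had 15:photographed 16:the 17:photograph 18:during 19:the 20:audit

The displaced element is "which parcel" (word 2).
It is linked across 1 clause boundary (that).
It functions as the object of the preposition "to" of "objected", so the gap sits immediately after word 10 ("to").
Base order: Alice had mentioned that Dana had objected to which parcel although the broker had photographed the photograph during the audit.

10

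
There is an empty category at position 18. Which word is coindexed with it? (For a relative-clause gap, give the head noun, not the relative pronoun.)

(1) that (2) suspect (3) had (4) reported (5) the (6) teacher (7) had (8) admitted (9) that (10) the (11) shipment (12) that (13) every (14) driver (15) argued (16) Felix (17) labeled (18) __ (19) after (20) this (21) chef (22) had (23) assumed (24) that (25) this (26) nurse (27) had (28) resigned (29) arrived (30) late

The gap at 18 is the object of "labeled", inside a relative clause.
The relative pronoun is "that" (word 12); it is bound by the head noun immediately before it.
Its filler is the head noun "shipment", at word 11.

11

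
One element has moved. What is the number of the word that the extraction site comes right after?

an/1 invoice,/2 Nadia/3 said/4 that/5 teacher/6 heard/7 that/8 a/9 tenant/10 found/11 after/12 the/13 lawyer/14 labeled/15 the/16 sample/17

11

The displaced element is "an invoice" (word 2).
It is linked across 2 clause boundaries (Ø → that).
It functions as the direct object of "found", so the gap sits immediately after word 11 ("found").
Base order: Nadia said that teacher heard that a tenant found an invoice after the lawyer labeled the sample.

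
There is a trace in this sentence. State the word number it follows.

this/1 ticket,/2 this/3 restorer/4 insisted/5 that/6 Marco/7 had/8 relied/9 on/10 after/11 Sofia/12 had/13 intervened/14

The displaced element is "this ticket" (word 2).
It is linked across 1 clause boundary (that).
It functions as the object of the preposition "on" of "relied", so the gap sits immediately after word 10 ("on").
Base order: This restorer insisted that Marco had relied on this ticket after Sofia had intervened.

10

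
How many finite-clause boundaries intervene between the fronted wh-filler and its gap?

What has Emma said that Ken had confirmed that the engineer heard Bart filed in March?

3

"what" is extracted from the object of "filed".
Boundaries crossed, outermost first: [that], [that], [Ø] — 3 in total.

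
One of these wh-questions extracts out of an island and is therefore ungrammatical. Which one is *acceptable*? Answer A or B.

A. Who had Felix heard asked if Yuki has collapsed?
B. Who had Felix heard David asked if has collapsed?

In B, the wh-phrase is extracted from inside a wh-island (introduced by "if"), which blocks movement.
In A, the extraction path crosses only that-complement boundaries, which are transparent.
So A is grammatical.

A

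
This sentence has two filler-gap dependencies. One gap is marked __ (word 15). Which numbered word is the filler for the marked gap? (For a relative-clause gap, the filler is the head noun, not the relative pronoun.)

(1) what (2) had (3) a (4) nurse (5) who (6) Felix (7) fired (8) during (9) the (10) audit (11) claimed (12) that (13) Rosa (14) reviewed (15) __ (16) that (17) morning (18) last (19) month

The marked gap is the direct object of "reviewed".
Its filler is the fronted wh-phrase "what", at word 1.
(The other dependency links word 4 to a gap after word 7.)

1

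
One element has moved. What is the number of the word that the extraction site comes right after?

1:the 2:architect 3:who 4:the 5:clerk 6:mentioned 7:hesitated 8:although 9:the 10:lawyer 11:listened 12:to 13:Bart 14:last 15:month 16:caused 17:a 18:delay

6

The displaced element is "the architect" (word 2).
It is linked across 1 clause boundary (Ø).
It functions as the subject of "hesitated", so the gap sits immediately after word 6 ("mentioned").
Base order: The clerk mentioned the architect hesitated although the lawyer listened to Bart last month.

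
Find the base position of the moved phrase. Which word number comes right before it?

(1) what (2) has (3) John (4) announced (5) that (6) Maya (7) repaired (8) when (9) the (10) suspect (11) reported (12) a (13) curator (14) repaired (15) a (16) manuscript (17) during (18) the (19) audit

The displaced element is "what" (word 1).
It is linked across 1 clause boundary (that).
It functions as the direct object of "repaired", so the gap sits immediately after word 7 ("repaired").
Base order: John has announced that Maya repaired what when the suspect reported a curator repaired a manuscript during the audit.

7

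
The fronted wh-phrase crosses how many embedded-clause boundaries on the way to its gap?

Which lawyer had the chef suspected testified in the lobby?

"which lawyer" is extracted from the subject of "testified".
Boundaries crossed, outermost first: [Ø] — 1 in total.

1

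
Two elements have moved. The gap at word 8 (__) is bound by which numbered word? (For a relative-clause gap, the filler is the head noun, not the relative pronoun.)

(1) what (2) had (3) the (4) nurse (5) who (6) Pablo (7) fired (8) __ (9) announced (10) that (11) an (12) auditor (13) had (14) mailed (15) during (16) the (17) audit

The marked gap is inside the relative clause, the direct object of "fired".
Its filler is the head noun "nurse" (via "who"), at word 4.
(The other dependency links word 1 to a gap after word 14.)

4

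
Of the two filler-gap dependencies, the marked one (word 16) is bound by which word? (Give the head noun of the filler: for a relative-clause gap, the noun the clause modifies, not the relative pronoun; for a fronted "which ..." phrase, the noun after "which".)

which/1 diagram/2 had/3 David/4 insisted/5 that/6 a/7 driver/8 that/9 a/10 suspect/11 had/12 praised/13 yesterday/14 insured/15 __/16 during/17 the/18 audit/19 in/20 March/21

2

The marked gap is the direct object of "insured".
Its filler is the fronted wh-phrase "which diagram", at word 2.
(The other dependency links word 8 to a gap after word 13.)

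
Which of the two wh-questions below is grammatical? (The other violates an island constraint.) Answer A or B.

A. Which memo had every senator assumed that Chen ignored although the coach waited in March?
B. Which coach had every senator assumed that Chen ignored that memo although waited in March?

A

In B, the wh-phrase is extracted from inside an adjunct island (introduced by "although"), which blocks movement.
In A, the extraction path crosses only that-complement boundaries, which are transparent.
So A is grammatical.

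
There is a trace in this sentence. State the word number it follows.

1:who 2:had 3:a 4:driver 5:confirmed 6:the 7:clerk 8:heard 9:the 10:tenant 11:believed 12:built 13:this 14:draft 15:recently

The displaced element is "who" (word 1).
It is linked across 3 clause boundaries (Ø → Ø → Ø).
It functions as the subject of "built", so the gap sits immediately after word 11 ("believed").
Base order: A driver had confirmed the clerk heard the tenant believed that who built this draft recently.

11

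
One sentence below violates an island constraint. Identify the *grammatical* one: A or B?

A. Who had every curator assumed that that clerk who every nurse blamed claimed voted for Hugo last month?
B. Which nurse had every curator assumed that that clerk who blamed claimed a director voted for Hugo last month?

In B, the wh-phrase is extracted from inside a complex-NP island (relative clause) (introduced by "who"), which blocks movement.
In A, the extraction path crosses only that-complement boundaries, which are transparent.
So A is grammatical.

A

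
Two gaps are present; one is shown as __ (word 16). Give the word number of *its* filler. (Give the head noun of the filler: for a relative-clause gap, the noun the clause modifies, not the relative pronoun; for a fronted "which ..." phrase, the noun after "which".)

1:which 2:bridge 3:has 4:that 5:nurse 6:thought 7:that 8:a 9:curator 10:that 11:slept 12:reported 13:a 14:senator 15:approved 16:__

2

The marked gap is the direct object of "approved".
Its filler is the fronted wh-phrase "which bridge", at word 2.
(The other dependency links word 9 to a gap after word 10.)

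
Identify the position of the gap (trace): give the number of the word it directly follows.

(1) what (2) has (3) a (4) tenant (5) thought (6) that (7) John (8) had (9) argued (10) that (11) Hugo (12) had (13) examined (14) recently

The displaced element is "what" (word 1).
It is linked across 2 clause boundaries (that → that).
It functions as the direct object of "examined", so the gap sits immediately after word 13 ("examined").
Base order: A tenant has thought that John had argued that Hugo had examined what recently.

13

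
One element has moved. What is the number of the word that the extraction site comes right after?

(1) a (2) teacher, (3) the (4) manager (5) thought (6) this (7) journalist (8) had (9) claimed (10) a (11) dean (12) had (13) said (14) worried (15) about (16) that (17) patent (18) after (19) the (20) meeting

13

The displaced element is "a teacher" (word 2).
It is linked across 3 clause boundaries (Ø → Ø → Ø).
It functions as the subject of "worried", so the gap sits immediately after word 13 ("said").
Base order: The manager thought this journalist had claimed a dean had said that a teacher worried about that patent after the meeting.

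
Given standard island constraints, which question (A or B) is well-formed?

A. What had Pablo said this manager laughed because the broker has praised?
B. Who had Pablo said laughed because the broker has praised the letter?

In A, the wh-phrase is extracted from inside an adjunct island (introduced by "because"), which blocks movement.
In B, the extraction path crosses only that-complement boundaries, which are transparent.
So B is grammatical.

B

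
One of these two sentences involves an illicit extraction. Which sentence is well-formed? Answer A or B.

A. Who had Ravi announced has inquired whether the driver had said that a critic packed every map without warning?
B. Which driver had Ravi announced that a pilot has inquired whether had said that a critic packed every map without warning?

A

In B, the wh-phrase is extracted from inside a wh-island (introduced by "whether"), which blocks movement.
In A, the extraction path crosses only that-complement boundaries, which are transparent.
So A is grammatical.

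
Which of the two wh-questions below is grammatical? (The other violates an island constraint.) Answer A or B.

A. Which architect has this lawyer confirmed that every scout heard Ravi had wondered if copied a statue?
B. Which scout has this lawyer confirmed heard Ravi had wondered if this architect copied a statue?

In A, the wh-phrase is extracted from inside a wh-island (introduced by "if"), which blocks movement.
In B, the extraction path crosses only that-complement boundaries, which are transparent.
So B is grammatical.

B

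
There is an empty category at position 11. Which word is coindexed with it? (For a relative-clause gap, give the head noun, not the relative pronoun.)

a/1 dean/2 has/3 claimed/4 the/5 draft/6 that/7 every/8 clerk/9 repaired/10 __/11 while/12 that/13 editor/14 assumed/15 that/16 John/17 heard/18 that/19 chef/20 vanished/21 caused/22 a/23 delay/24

6

The gap at 11 is the object of "repaired", inside a relative clause.
The relative pronoun is "that" (word 7); it is bound by the head noun immediately before it.
Its filler is the head noun "draft", at word 6.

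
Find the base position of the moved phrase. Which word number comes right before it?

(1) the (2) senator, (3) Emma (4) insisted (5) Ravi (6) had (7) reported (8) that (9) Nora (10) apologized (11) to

The displaced element is "the senator" (word 2).
It is linked across 2 clause boundaries (Ø → that).
It functions as the object of the preposition "to" of "apologized", so the gap sits immediately after word 11 ("to").
Base order: Emma insisted Ravi had reported that Nora apologized to the senator.

11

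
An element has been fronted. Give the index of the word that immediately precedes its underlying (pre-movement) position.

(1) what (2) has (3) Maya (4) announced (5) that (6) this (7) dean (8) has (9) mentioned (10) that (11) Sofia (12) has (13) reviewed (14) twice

13

The displaced element is "what" (word 1).
It is linked across 2 clause boundaries (that → that).
It functions as the direct object of "reviewed", so the gap sits immediately after word 13 ("reviewed").
Base order: Maya has announced that this dean has mentioned that Sofia has reviewed what twice.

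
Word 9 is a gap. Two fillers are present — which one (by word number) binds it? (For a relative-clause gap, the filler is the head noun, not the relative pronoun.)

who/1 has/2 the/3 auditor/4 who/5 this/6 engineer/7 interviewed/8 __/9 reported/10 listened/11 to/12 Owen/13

4

The marked gap is inside the relative clause, the direct object of "interviewed".
Its filler is the head noun "auditor" (via "who"), at word 4.
(The other dependency links word 1 to a gap after word 10.)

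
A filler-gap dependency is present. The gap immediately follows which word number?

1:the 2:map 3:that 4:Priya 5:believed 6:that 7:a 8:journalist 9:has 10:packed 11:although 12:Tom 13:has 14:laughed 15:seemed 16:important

10

The displaced element is "the map" (word 2).
It is linked across 1 clause boundary (that).
It functions as the direct object of "packed", so the gap sits immediately after word 10 ("packed").
Base order: Priya believed that a journalist has packed the map although Tom has laughed.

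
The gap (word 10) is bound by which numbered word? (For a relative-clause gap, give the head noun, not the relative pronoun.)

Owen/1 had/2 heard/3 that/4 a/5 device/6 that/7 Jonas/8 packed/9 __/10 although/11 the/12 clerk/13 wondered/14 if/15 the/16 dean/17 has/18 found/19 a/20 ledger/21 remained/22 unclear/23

The gap at 10 is the object of "packed", inside a relative clause.
The relative pronoun is "that" (word 7); it is bound by the head noun immediately before it.
Its filler is the head noun "device", at word 6.

6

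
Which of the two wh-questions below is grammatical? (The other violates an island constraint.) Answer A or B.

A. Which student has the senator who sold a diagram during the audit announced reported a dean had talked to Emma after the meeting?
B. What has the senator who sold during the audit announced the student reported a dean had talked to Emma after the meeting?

A

In B, the wh-phrase is extracted from inside a complex-NP island (relative clause) (introduced by "who"), which blocks movement.
In A, the extraction path crosses only that-complement boundaries, which are transparent.
So A is grammatical.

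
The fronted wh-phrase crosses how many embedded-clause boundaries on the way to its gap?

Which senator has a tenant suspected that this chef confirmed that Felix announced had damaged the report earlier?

"which senator" is extracted from the subject of "damaged".
Boundaries crossed, outermost first: [that], [that], [Ø] — 3 in total.

3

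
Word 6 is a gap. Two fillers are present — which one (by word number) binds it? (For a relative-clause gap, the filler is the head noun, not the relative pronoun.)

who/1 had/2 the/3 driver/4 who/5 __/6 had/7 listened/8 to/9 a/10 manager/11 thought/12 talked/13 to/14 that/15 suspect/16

4

The marked gap is inside the relative clause, the subject of "listened".
Its filler is the head noun "driver" (via "who"), at word 4.
(The other dependency links word 1 to a gap after word 12.)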